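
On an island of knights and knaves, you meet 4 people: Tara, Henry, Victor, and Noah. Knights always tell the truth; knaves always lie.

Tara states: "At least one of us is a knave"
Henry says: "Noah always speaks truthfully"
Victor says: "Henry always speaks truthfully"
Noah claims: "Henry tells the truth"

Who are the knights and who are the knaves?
Tara is a knight.
Henry is a knave.
Victor is a knave.
Noah is a knave.

Verification:
- Tara (knight) says "At least one of us is a knave" - this is TRUE because Henry, Victor, and Noah are knaves.
- Henry (knave) says "Noah always speaks truthfully" - this is FALSE (a lie) because Noah is a knave.
- Victor (knave) says "Henry always speaks truthfully" - this is FALSE (a lie) because Henry is a knave.
- Noah (knave) says "Henry tells the truth" - this is FALSE (a lie) because Henry is a knave.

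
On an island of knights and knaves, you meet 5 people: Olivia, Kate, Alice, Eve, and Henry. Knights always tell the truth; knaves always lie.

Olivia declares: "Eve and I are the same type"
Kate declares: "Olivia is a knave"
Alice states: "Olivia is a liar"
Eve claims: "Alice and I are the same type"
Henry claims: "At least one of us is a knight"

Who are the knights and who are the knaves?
Olivia is a knave.
Kate is a knight.
Alice is a knight.
Eve is a knight.
Henry is a knight.

Verification:
- Olivia (knave) says "Eve and I are the same type" - this is FALSE (a lie) because Olivia is a knave and Eve is a knight.
- Kate (knight) says "Olivia is a knave" - this is TRUE because Olivia is a knave.
- Alice (knight) says "Olivia is a liar" - this is TRUE because Olivia is a knave.
- Eve (knight) says "Alice and I are the same type" - this is TRUE because Eve is a knight and Alice is a knight.
- Henry (knight) says "At least one of us is a knight" - this is TRUE because Kate, Alice, Eve, and Henry are knights.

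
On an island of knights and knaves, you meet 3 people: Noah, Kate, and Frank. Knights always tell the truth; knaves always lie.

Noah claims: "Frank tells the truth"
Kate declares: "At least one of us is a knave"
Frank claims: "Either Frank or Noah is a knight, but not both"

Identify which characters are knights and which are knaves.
Noah is a knave.
Kate is a knight.
Frank is a knave.

Verification:
- Noah (knave) says "Frank tells the truth" - this is FALSE (a lie) because Frank is a knave.
- Kate (knight) says "At least one of us is a knave" - this is TRUE because Noah and Frank are knaves.
- Frank (knave) says "Either Frank or Noah is a knight, but not both" - this is FALSE (a lie) because Frank is a knave and Noah is a knave.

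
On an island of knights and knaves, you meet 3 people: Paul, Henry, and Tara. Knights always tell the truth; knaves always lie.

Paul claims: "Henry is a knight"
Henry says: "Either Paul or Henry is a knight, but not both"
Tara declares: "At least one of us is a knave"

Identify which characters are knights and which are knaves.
Paul is a knave.
Henry is a knave.
Tara is a knight.

Verification:
- Paul (knave) says "Henry is a knight" - this is FALSE (a lie) because Henry is a knave.
- Henry (knave) says "Either Paul or Henry is a knight, but not both" - this is FALSE (a lie) because Paul is a knave and Henry is a knave.
- Tara (knight) says "At least one of us is a knave" - this is TRUE because Paul and Henry are knaves.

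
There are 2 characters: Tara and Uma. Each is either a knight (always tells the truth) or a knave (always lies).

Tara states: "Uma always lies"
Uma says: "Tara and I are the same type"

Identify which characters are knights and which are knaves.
Tara is a knight.
Uma is a knave.

Verification:
- Tara (knight) says "Uma always lies" - this is TRUE because Uma is a knave.
- Uma (knave) says "Tara and I are the same type" - this is FALSE (a lie) because Uma is a knave and Tara is a knight.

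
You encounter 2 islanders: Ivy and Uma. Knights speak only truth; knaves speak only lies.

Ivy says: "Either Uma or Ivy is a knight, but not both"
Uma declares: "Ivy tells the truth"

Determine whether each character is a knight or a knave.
Ivy is a knave.
Uma is a knave.

Verification:
- Ivy (knave) says "Either Uma or Ivy is a knight, but not both" - this is FALSE (a lie) because Uma is a knave and Ivy is a knave.
- Uma (knave) says "Ivy tells the truth" - this is FALSE (a lie) because Ivy is a knave.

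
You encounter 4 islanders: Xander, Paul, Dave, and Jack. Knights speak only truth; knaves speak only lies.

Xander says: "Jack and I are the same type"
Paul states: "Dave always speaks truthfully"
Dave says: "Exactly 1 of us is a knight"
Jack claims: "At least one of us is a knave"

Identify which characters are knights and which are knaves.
Xander is a knight.
Paul is a knave.
Dave is a knave.
Jack is a knight.

Verification:
- Xander (knight) says "Jack and I are the same type" - this is TRUE because Xander is a knight and Jack is a knight.
- Paul (knave) says "Dave always speaks truthfully" - this is FALSE (a lie) because Dave is a knave.
- Dave (knave) says "Exactly 1 of us is a knight" - this is FALSE (a lie) because there are 2 knights.
- Jack (knight) says "At least one of us is a knave" - this is TRUE because Paul and Dave are knaves.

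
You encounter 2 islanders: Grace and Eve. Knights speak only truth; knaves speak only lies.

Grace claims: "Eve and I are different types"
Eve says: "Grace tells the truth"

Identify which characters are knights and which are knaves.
Grace is a knave.
Eve is a knave.

Verification:
- Grace (knave) says "Eve and I are different types" - this is FALSE (a lie) because Grace is a knave and Eve is a knave.
- Eve (knave) says "Grace tells the truth" - this is FALSE (a lie) because Grace is a knave.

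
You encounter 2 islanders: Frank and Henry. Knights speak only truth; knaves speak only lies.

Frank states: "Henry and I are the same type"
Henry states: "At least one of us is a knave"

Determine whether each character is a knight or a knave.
Frank is a knave.
Henry is a knight.

Verification:
- Frank (knave) says "Henry and I are the same type" - this is FALSE (a lie) because Frank is a knave and Henry is a knight.
- Henry (knight) says "At least one of us is a knave" - this is TRUE because Frank is a knave.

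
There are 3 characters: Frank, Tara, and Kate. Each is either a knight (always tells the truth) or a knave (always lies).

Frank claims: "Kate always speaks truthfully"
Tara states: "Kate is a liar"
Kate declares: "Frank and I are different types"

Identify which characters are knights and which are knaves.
Frank is a knave.
Tara is a knight.
Kate is a knave.

Verification:
- Frank (knave) says "Kate always speaks truthfully" - this is FALSE (a lie) because Kate is a knave.
- Tara (knight) says "Kate is a liar" - this is TRUE because Kate is a knave.
- Kate (knave) says "Frank and I are different types" - this is FALSE (a lie) because Kate is a knave and Frank is a knave.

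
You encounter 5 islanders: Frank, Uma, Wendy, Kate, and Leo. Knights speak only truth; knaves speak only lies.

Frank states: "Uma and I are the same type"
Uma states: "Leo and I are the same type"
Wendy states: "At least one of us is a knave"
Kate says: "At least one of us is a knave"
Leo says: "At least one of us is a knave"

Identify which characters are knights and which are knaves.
Frank is a knave.
Uma is a knight.
Wendy is a knight.
Kate is a knight.
Leo is a knight.

Verification:
- Frank (knave) says "Uma and I are the same type" - this is FALSE (a lie) because Frank is a knave and Uma is a knight.
- Uma (knight) says "Leo and I are the same type" - this is TRUE because Uma is a knight and Leo is a knight.
- Wendy (knight) says "At least one of us is a knave" - this is TRUE because Frank is a knave.
- Kate (knight) says "At least one of us is a knave" - this is TRUE because Frank is a knave.
- Leo (knight) says "At least one of us is a knave" - this is TRUE because Frank is a knave.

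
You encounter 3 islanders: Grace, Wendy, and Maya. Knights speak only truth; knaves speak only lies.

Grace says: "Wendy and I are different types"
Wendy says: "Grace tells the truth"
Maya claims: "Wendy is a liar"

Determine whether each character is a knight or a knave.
Grace is a knave.
Wendy is a knave.
Maya is a knight.

Verification:
- Grace (knave) says "Wendy and I are different types" - this is FALSE (a lie) because Grace is a knave and Wendy is a knave.
- Wendy (knave) says "Grace tells the truth" - this is FALSE (a lie) because Grace is a knave.
- Maya (knight) says "Wendy is a liar" - this is TRUE because Wendy is a knave.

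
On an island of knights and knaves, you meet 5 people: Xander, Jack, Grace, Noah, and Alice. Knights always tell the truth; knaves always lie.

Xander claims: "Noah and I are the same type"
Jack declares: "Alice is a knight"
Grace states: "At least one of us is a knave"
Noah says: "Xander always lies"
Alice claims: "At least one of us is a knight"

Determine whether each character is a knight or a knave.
Xander is a knave.
Jack is a knight.
Grace is a knight.
Noah is a knight.
Alice is a knight.

Verification:
- Xander (knave) says "Noah and I are the same type" - this is FALSE (a lie) because Xander is a knave and Noah is a knight.
- Jack (knight) says "Alice is a knight" - this is TRUE because Alice is a knight.
- Grace (knight) says "At least one of us is a knave" - this is TRUE because Xander is a knave.
- Noah (knight) says "Xander always lies" - this is TRUE because Xander is a knave.
- Alice (knight) says "At least one of us is a knight" - this is TRUE because Jack, Grace, Noah, and Alice are knights.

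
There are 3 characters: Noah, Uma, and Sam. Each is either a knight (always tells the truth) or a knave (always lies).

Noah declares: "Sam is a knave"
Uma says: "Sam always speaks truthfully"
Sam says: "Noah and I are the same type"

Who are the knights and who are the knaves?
Noah is a knight.
Uma is a knave.
Sam is a knave.

Verification:
- Noah (knight) says "Sam is a knave" - this is TRUE because Sam is a knave.
- Uma (knave) says "Sam always speaks truthfully" - this is FALSE (a lie) because Sam is a knave.
- Sam (knave) says "Noah and I are the same type" - this is FALSE (a lie) because Sam is a knave and Noah is a knight.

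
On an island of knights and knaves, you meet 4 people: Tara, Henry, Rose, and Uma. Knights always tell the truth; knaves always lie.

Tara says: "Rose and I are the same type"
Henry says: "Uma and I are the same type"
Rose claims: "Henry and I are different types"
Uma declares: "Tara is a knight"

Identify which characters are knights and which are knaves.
Tara is a knight.
Henry is a knave.
Rose is a knight.
Uma is a knight.

Verification:
- Tara (knight) says "Rose and I are the same type" - this is TRUE because Tara is a knight and Rose is a knight.
- Henry (knave) says "Uma and I are the same type" - this is FALSE (a lie) because Henry is a knave and Uma is a knight.
- Rose (knight) says "Henry and I are different types" - this is TRUE because Rose is a knight and Henry is a knave.
- Uma (knight) says "Tara is a knight" - this is TRUE because Tara is a knight.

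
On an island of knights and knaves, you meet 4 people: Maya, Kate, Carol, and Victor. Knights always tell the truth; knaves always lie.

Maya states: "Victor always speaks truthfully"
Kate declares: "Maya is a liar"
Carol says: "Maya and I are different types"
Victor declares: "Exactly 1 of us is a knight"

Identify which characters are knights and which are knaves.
Maya is a knave.
Kate is a knight.
Carol is a knight.
Victor is a knave.

Verification:
- Maya (knave) says "Victor always speaks truthfully" - this is FALSE (a lie) because Victor is a knave.
- Kate (knight) says "Maya is a liar" - this is TRUE because Maya is a knave.
- Carol (knight) says "Maya and I are different types" - this is TRUE because Carol is a knight and Maya is a knave.
- Victor (knave) says "Exactly 1 of us is a knight" - this is FALSE (a lie) because there are 2 knights.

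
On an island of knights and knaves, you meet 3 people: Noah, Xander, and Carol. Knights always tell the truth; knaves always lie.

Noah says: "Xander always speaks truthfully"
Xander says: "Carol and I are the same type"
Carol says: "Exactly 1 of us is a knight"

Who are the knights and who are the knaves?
Noah is a knave.
Xander is a knave.
Carol is a knight.

Verification:
- Noah (knave) says "Xander always speaks truthfully" - this is FALSE (a lie) because Xander is a knave.
- Xander (knave) says "Carol and I are the same type" - this is FALSE (a lie) because Xander is a knave and Carol is a knight.
- Carol (knight) says "Exactly 1 of us is a knight" - this is TRUE because there are 1 knights.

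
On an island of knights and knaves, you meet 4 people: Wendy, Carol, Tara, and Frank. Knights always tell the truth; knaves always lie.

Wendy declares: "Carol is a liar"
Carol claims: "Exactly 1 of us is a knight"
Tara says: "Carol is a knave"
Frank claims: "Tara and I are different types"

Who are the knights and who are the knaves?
Wendy is a knave.
Carol is a knight.
Tara is a knave.
Frank is a knave.

Verification:
- Wendy (knave) says "Carol is a liar" - this is FALSE (a lie) because Carol is a knight.
- Carol (knight) says "Exactly 1 of us is a knight" - this is TRUE because there are 1 knights.
- Tara (knave) says "Carol is a knave" - this is FALSE (a lie) because Carol is a knight.
- Frank (knave) says "Tara and I are different types" - this is FALSE (a lie) because Frank is a knave and Tara is a knave.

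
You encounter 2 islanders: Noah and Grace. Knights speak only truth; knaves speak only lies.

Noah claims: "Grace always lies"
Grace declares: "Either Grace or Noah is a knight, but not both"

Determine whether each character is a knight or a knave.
Noah is a knave.
Grace is a knight.

Verification:
- Noah (knave) says "Grace always lies" - this is FALSE (a lie) because Grace is a knight.
- Grace (knight) says "Either Grace or Noah is a knight, but not both" - this is TRUE because Grace is a knight and Noah is a knave.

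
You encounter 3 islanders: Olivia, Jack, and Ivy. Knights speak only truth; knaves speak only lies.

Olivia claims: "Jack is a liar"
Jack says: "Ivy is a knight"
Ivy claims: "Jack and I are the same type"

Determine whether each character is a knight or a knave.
Olivia is a knave.
Jack is a knight.
Ivy is a knight.

Verification:
- Olivia (knave) says "Jack is a liar" - this is FALSE (a lie) because Jack is a knight.
- Jack (knight) says "Ivy is a knight" - this is TRUE because Ivy is a knight.
- Ivy (knight) says "Jack and I are the same type" - this is TRUE because Ivy is a knight and Jack is a knight.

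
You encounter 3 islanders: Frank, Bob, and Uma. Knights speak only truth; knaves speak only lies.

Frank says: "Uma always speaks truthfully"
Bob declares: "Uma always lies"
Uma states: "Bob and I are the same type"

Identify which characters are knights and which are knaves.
Frank is a knave.
Bob is a knight.
Uma is a knave.

Verification:
- Frank (knave) says "Uma always speaks truthfully" - this is FALSE (a lie) because Uma is a knave.
- Bob (knight) says "Uma always lies" - this is TRUE because Uma is a knave.
- Uma (knave) says "Bob and I are the same type" - this is FALSE (a lie) because Uma is a knave and Bob is a knight.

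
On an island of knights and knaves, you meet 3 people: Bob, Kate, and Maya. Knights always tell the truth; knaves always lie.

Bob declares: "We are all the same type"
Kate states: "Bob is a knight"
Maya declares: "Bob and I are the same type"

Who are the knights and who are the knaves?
Bob is a knight.
Kate is a knight.
Maya is a knight.

Verification:
- Bob (knight) says "We are all the same type" - this is TRUE because Bob, Kate, and Maya are knights.
- Kate (knight) says "Bob is a knight" - this is TRUE because Bob is a knight.
- Maya (knight) says "Bob and I are the same type" - this is TRUE because Maya is a knight and Bob is a knight.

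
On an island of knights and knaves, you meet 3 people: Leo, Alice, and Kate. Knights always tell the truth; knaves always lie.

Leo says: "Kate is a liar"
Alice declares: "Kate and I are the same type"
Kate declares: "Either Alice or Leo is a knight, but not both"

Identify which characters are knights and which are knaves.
Leo is a knave.
Alice is a knight.
Kate is a knight.

Verification:
- Leo (knave) says "Kate is a liar" - this is FALSE (a lie) because Kate is a knight.
- Alice (knight) says "Kate and I are the same type" - this is TRUE because Alice is a knight and Kate is a knight.
- Kate (knight) says "Either Alice or Leo is a knight, but not both" - this is TRUE because Alice is a knight and Leo is a knave.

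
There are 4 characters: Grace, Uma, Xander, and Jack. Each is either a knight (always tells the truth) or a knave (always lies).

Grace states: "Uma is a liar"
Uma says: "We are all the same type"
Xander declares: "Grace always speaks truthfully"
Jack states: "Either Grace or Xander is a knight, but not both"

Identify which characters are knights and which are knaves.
Grace is a knight.
Uma is a knave.
Xander is a knight.
Jack is a knave.

Verification:
- Grace (knight) says "Uma is a liar" - this is TRUE because Uma is a knave.
- Uma (knave) says "We are all the same type" - this is FALSE (a lie) because Grace and Xander are knights and Uma and Jack are knaves.
- Xander (knight) says "Grace always speaks truthfully" - this is TRUE because Grace is a knight.
- Jack (knave) says "Either Grace or Xander is a knight, but not both" - this is FALSE (a lie) because Grace is a knight and Xander is a knight.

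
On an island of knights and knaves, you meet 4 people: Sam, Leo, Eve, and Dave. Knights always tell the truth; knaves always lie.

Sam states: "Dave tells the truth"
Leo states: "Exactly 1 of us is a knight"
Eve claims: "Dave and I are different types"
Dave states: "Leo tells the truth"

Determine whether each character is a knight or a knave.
Sam is a knave.
Leo is a knave.
Eve is a knave.
Dave is a knave.

Verification:
- Sam (knave) says "Dave tells the truth" - this is FALSE (a lie) because Dave is a knave.
- Leo (knave) says "Exactly 1 of us is a knight" - this is FALSE (a lie) because there are 0 knights.
- Eve (knave) says "Dave and I are different types" - this is FALSE (a lie) because Eve is a knave and Dave is a knave.
- Dave (knave) says "Leo tells the truth" - this is FALSE (a lie) because Leo is a knave.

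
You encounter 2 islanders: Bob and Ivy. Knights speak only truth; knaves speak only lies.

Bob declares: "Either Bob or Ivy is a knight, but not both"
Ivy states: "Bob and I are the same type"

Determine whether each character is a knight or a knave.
Bob is a knight.
Ivy is a knave.

Verification:
- Bob (knight) says "Either Bob or Ivy is a knight, but not both" - this is TRUE because Bob is a knight and Ivy is a knave.
- Ivy (knave) says "Bob and I are the same type" - this is FALSE (a lie) because Ivy is a knave and Bob is a knight.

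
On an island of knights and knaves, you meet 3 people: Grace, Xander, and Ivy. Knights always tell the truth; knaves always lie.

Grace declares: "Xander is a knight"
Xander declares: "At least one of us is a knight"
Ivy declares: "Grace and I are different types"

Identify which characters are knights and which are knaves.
Grace is a knave.
Xander is a knave.
Ivy is a knave.

Verification:
- Grace (knave) says "Xander is a knight" - this is FALSE (a lie) because Xander is a knave.
- Xander (knave) says "At least one of us is a knight" - this is FALSE (a lie) because no one is a knight.
- Ivy (knave) says "Grace and I are different types" - this is FALSE (a lie) because Ivy is a knave and Grace is a knave.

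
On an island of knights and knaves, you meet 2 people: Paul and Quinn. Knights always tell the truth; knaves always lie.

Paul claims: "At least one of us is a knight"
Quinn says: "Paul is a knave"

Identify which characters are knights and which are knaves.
Paul is a knight.
Quinn is a knave.

Verification:
- Paul (knight) says "At least one of us is a knight" - this is TRUE because Paul is a knight.
- Quinn (knave) says "Paul is a knave" - this is FALSE (a lie) because Paul is a knight.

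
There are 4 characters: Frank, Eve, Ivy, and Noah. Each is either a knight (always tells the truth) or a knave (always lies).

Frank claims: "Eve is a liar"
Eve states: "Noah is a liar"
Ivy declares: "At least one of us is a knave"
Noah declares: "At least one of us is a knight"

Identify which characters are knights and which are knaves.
Frank is a knight.
Eve is a knave.
Ivy is a knight.
Noah is a knight.

Verification:
- Frank (knight) says "Eve is a liar" - this is TRUE because Eve is a knave.
- Eve (knave) says "Noah is a liar" - this is FALSE (a lie) because Noah is a knight.
- Ivy (knight) says "At least one of us is a knave" - this is TRUE because Eve is a knave.
- Noah (knight) says "At least one of us is a knight" - this is TRUE because Frank, Ivy, and Noah are knights.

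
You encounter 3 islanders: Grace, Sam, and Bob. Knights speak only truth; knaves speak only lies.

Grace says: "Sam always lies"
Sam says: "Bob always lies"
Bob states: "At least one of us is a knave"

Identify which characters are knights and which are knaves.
Grace is a knight.
Sam is a knave.
Bob is a knight.

Verification:
- Grace (knight) says "Sam always lies" - this is TRUE because Sam is a knave.
- Sam (knave) says "Bob always lies" - this is FALSE (a lie) because Bob is a knight.
- Bob (knight) says "At least one of us is a knave" - this is TRUE because Sam is a knave.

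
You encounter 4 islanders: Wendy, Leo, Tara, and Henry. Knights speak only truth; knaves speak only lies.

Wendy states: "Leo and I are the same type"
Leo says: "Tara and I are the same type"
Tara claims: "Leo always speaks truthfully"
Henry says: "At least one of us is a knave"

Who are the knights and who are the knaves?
Wendy is a knave.
Leo is a knight.
Tara is a knight.
Henry is a knight.

Verification:
- Wendy (knave) says "Leo and I are the same type" - this is FALSE (a lie) because Wendy is a knave and Leo is a knight.
- Leo (knight) says "Tara and I are the same type" - this is TRUE because Leo is a knight and Tara is a knight.
- Tara (knight) says "Leo always speaks truthfully" - this is TRUE because Leo is a knight.
- Henry (knight) says "At least one of us is a knave" - this is TRUE because Wendy is a knave.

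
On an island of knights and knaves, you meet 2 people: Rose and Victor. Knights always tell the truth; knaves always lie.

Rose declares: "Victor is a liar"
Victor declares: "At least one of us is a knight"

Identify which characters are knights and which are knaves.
Rose is a knave.
Victor is a knight.

Verification:
- Rose (knave) says "Victor is a liar" - this is FALSE (a lie) because Victor is a knight.
- Victor (knight) says "At least one of us is a knight" - this is TRUE because Victor is a knight.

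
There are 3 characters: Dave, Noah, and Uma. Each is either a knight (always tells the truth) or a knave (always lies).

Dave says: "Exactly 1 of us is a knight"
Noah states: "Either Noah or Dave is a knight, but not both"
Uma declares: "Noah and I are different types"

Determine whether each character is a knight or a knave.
Dave is a knave.
Noah is a knave.
Uma is a knave.

Verification:
- Dave (knave) says "Exactly 1 of us is a knight" - this is FALSE (a lie) because there are 0 knights.
- Noah (knave) says "Either Noah or Dave is a knight, but not both" - this is FALSE (a lie) because Noah is a knave and Dave is a knave.
- Uma (knave) says "Noah and I are different types" - this is FALSE (a lie) because Uma is a knave and Noah is a knave.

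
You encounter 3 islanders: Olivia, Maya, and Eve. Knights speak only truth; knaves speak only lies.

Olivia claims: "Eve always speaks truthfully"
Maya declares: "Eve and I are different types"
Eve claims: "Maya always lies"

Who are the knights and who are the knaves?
Olivia is a knave.
Maya is a knight.
Eve is a knave.

Verification:
- Olivia (knave) says "Eve always speaks truthfully" - this is FALSE (a lie) because Eve is a knave.
- Maya (knight) says "Eve and I are different types" - this is TRUE because Maya is a knight and Eve is a knave.
- Eve (knave) says "Maya always lies" - this is FALSE (a lie) because Maya is a knight.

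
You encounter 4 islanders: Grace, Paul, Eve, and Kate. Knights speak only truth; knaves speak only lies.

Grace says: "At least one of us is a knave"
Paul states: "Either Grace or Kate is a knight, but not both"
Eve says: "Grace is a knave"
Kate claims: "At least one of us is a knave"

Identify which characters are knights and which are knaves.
Grace is a knight.
Paul is a knave.
Eve is a knave.
Kate is a knight.

Verification:
- Grace (knight) says "At least one of us is a knave" - this is TRUE because Paul and Eve are knaves.
- Paul (knave) says "Either Grace or Kate is a knight, but not both" - this is FALSE (a lie) because Grace is a knight and Kate is a knight.
- Eve (knave) says "Grace is a knave" - this is FALSE (a lie) because Grace is a knight.
- Kate (knight) says "At least one of us is a knave" - this is TRUE because Paul and Eve are knaves.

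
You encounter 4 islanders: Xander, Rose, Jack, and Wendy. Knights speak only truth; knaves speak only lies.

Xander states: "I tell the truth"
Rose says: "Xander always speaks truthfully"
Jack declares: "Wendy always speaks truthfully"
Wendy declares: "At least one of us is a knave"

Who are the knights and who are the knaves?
Xander is a knave.
Rose is a knave.
Jack is a knight.
Wendy is a knight.

Verification:
- Xander (knave) says "I tell the truth" - this is FALSE (a lie) because Xander is a knave.
- Rose (knave) says "Xander always speaks truthfully" - this is FALSE (a lie) because Xander is a knave.
- Jack (knight) says "Wendy always speaks truthfully" - this is TRUE because Wendy is a knight.
- Wendy (knight) says "At least one of us is a knave" - this is TRUE because Xander and Rose are knaves.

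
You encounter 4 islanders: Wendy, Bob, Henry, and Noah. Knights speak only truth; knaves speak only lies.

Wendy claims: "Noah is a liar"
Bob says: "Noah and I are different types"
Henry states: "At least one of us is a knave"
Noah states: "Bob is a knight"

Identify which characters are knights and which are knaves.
Wendy is a knight.
Bob is a knave.
Henry is a knight.
Noah is a knave.

Verification:
- Wendy (knight) says "Noah is a liar" - this is TRUE because Noah is a knave.
- Bob (knave) says "Noah and I are different types" - this is FALSE (a lie) because Bob is a knave and Noah is a knave.
- Henry (knight) says "At least one of us is a knave" - this is TRUE because Bob and Noah are knaves.
- Noah (knave) says "Bob is a knight" - this is FALSE (a lie) because Bob is a knave.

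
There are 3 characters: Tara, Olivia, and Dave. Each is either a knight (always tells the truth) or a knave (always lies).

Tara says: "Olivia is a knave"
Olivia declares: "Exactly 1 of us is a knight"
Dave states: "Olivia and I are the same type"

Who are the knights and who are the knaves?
Tara is a knave.
Olivia is a knight.
Dave is a knave.

Verification:
- Tara (knave) says "Olivia is a knave" - this is FALSE (a lie) because Olivia is a knight.
- Olivia (knight) says "Exactly 1 of us is a knight" - this is TRUE because there are 1 knights.
- Dave (knave) says "Olivia and I are the same type" - this is FALSE (a lie) because Dave is a knave and Olivia is a knight.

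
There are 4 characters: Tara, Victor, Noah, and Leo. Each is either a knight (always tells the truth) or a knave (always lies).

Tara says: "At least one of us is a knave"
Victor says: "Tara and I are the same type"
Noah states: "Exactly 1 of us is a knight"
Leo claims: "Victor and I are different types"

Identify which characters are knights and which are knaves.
Tara is a knight.
Victor is a knave.
Noah is a knave.
Leo is a knight.

Verification:
- Tara (knight) says "At least one of us is a knave" - this is TRUE because Victor and Noah are knaves.
- Victor (knave) says "Tara and I are the same type" - this is FALSE (a lie) because Victor is a knave and Tara is a knight.
- Noah (knave) says "Exactly 1 of us is a knight" - this is FALSE (a lie) because there are 2 knights.
- Leo (knight) says "Victor and I are different types" - this is TRUE because Leo is a knight and Victor is a knave.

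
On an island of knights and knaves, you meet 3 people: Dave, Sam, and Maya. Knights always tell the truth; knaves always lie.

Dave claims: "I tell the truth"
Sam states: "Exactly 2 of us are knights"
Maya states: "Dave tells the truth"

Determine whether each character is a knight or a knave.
Dave is a knave.
Sam is a knave.
Maya is a knave.

Verification:
- Dave (knave) says "I tell the truth" - this is FALSE (a lie) because Dave is a knave.
- Sam (knave) says "Exactly 2 of us are knights" - this is FALSE (a lie) because there are 0 knights.
- Maya (knave) says "Dave tells the truth" - this is FALSE (a lie) because Dave is a knave.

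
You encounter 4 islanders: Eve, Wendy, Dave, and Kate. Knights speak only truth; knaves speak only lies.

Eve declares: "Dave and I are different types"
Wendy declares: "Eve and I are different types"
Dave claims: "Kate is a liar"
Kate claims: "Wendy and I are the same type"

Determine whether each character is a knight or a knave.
Eve is a knave.
Wendy is a knight.
Dave is a knave.
Kate is a knight.

Verification:
- Eve (knave) says "Dave and I are different types" - this is FALSE (a lie) because Eve is a knave and Dave is a knave.
- Wendy (knight) says "Eve and I are different types" - this is TRUE because Wendy is a knight and Eve is a knave.
- Dave (knave) says "Kate is a liar" - this is FALSE (a lie) because Kate is a knight.
- Kate (knight) says "Wendy and I are the same type" - this is TRUE because Kate is a knight and Wendy is a knight.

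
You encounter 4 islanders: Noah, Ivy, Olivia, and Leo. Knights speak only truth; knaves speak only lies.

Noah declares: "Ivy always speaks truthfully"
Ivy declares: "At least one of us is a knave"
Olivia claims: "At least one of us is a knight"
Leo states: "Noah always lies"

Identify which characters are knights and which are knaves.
Noah is a knight.
Ivy is a knight.
Olivia is a knight.
Leo is a knave.

Verification:
- Noah (knight) says "Ivy always speaks truthfully" - this is TRUE because Ivy is a knight.
- Ivy (knight) says "At least one of us is a knave" - this is TRUE because Leo is a knave.
- Olivia (knight) says "At least one of us is a knight" - this is TRUE because Noah, Ivy, and Olivia are knights.
- Leo (knave) says "Noah always lies" - this is FALSE (a lie) because Noah is a knight.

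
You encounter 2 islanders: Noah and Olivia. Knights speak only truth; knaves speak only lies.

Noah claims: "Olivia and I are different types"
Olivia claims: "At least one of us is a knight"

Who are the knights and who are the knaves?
Noah is a knave.
Olivia is a knave.

Verification:
- Noah (knave) says "Olivia and I are different types" - this is FALSE (a lie) because Noah is a knave and Olivia is a knave.
- Olivia (knave) says "At least one of us is a knight" - this is FALSE (a lie) because no one is a knight.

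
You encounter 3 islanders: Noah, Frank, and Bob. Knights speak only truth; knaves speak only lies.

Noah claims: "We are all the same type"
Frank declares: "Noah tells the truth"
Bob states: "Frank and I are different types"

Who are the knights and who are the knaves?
Noah is a knave.
Frank is a knave.
Bob is a knight.

Verification:
- Noah (knave) says "We are all the same type" - this is FALSE (a lie) because Bob is a knight and Noah and Frank are knaves.
- Frank (knave) says "Noah tells the truth" - this is FALSE (a lie) because Noah is a knave.
- Bob (knight) says "Frank and I are different types" - this is TRUE because Bob is a knight and Frank is a knave.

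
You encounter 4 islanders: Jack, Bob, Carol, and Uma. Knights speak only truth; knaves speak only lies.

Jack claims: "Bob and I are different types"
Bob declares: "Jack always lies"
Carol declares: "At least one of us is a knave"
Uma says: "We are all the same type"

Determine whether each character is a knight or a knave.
Jack is a knight.
Bob is a knave.
Carol is a knight.
Uma is a knave.

Verification:
- Jack (knight) says "Bob and I are different types" - this is TRUE because Jack is a knight and Bob is a knave.
- Bob (knave) says "Jack always lies" - this is FALSE (a lie) because Jack is a knight.
- Carol (knight) says "At least one of us is a knave" - this is TRUE because Bob and Uma are knaves.
- Uma (knave) says "We are all the same type" - this is FALSE (a lie) because Jack and Carol are knights and Bob and Uma are knaves.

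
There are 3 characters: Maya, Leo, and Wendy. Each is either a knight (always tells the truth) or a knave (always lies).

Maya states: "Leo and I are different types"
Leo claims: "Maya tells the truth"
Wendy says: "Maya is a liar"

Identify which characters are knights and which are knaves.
Maya is a knave.
Leo is a knave.
Wendy is a knight.

Verification:
- Maya (knave) says "Leo and I are different types" - this is FALSE (a lie) because Maya is a knave and Leo is a knave.
- Leo (knave) says "Maya tells the truth" - this is FALSE (a lie) because Maya is a knave.
- Wendy (knight) says "Maya is a liar" - this is TRUE because Maya is a knave.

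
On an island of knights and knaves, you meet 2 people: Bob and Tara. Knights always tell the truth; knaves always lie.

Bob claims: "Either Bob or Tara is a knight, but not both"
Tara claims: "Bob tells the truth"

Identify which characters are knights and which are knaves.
Bob is a knave.
Tara is a knave.

Verification:
- Bob (knave) says "Either Bob or Tara is a knight, but not both" - this is FALSE (a lie) because Bob is a knave and Tara is a knave.
- Tara (knave) says "Bob tells the truth" - this is FALSE (a lie) because Bob is a knave.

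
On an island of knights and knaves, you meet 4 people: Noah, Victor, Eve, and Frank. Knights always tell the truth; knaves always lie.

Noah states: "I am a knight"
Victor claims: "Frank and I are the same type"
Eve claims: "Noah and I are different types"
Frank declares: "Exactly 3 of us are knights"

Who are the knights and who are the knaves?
Noah is a knave.
Victor is a knight.
Eve is a knight.
Frank is a knight.

Verification:
- Noah (knave) says "I am a knight" - this is FALSE (a lie) because Noah is a knave.
- Victor (knight) says "Frank and I are the same type" - this is TRUE because Victor is a knight and Frank is a knight.
- Eve (knight) says "Noah and I are different types" - this is TRUE because Eve is a knight and Noah is a knave.
- Frank (knight) says "Exactly 3 of us are knights" - this is TRUE because there are 3 knights.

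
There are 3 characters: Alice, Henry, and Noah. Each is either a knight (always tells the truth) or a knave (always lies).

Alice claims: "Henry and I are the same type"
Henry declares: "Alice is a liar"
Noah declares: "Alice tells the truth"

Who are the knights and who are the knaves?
Alice is a knave.
Henry is a knight.
Noah is a knave.

Verification:
- Alice (knave) says "Henry and I are the same type" - this is FALSE (a lie) because Alice is a knave and Henry is a knight.
- Henry (knight) says "Alice is a liar" - this is TRUE because Alice is a knave.
- Noah (knave) says "Alice tells the truth" - this is FALSE (a lie) because Alice is a knave.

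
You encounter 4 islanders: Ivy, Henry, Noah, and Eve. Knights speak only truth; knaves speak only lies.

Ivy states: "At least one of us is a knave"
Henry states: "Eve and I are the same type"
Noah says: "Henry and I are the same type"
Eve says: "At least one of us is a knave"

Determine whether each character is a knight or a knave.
Ivy is a knight.
Henry is a knight.
Noah is a knave.
Eve is a knight.

Verification:
- Ivy (knight) says "At least one of us is a knave" - this is TRUE because Noah is a knave.
- Henry (knight) says "Eve and I are the same type" - this is TRUE because Henry is a knight and Eve is a knight.
- Noah (knave) says "Henry and I are the same type" - this is FALSE (a lie) because Noah is a knave and Henry is a knight.
- Eve (knight) says "At least one of us is a knave" - this is TRUE because Noah is a knave.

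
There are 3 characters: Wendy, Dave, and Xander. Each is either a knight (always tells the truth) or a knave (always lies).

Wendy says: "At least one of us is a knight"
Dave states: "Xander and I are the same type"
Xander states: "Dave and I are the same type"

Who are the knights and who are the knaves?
Wendy is a knight.
Dave is a knight.
Xander is a knight.

Verification:
- Wendy (knight) says "At least one of us is a knight" - this is TRUE because Wendy, Dave, and Xander are knights.
- Dave (knight) says "Xander and I are the same type" - this is TRUE because Dave is a knight and Xander is a knight.
- Xander (knight) says "Dave and I are the same type" - this is TRUE because Xander is a knight and Dave is a knight.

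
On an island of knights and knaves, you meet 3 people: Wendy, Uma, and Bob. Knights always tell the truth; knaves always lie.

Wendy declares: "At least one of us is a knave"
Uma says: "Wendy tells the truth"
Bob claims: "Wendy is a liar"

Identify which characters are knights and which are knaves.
Wendy is a knight.
Uma is a knight.
Bob is a knave.

Verification:
- Wendy (knight) says "At least one of us is a knave" - this is TRUE because Bob is a knave.
- Uma (knight) says "Wendy tells the truth" - this is TRUE because Wendy is a knight.
- Bob (knave) says "Wendy is a liar" - this is FALSE (a lie) because Wendy is a knight.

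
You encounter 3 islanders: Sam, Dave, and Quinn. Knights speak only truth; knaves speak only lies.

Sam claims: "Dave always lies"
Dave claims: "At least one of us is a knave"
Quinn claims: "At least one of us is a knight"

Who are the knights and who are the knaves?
Sam is a knave.
Dave is a knight.
Quinn is a knight.

Verification:
- Sam (knave) says "Dave always lies" - this is FALSE (a lie) because Dave is a knight.
- Dave (knight) says "At least one of us is a knave" - this is TRUE because Sam is a knave.
- Quinn (knight) says "At least one of us is a knight" - this is TRUE because Dave and Quinn are knights.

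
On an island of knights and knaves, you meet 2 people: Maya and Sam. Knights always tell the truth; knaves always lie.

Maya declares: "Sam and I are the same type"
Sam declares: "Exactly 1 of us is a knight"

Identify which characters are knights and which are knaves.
Maya is a knave.
Sam is a knight.

Verification:
- Maya (knave) says "Sam and I are the same type" - this is FALSE (a lie) because Maya is a knave and Sam is a knight.
- Sam (knight) says "Exactly 1 of us is a knight" - this is TRUE because there are 1 knights.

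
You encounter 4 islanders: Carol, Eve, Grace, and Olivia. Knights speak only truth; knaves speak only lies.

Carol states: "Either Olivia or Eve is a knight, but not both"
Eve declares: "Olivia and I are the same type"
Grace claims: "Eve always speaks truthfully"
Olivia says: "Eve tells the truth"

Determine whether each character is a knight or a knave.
Carol is a knave.
Eve is a knight.
Grace is a knight.
Olivia is a knight.

Verification:
- Carol (knave) says "Either Olivia or Eve is a knight, but not both" - this is FALSE (a lie) because Olivia is a knight and Eve is a knight.
- Eve (knight) says "Olivia and I are the same type" - this is TRUE because Eve is a knight and Olivia is a knight.
- Grace (knight) says "Eve always speaks truthfully" - this is TRUE because Eve is a knight.
- Olivia (knight) says "Eve tells the truth" - this is TRUE because Eve is a knight.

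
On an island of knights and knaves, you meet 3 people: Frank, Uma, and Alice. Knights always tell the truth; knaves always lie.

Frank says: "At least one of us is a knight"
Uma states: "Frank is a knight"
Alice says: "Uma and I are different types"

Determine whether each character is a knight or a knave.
Frank is a knave.
Uma is a knave.
Alice is a knave.

Verification:
- Frank (knave) says "At least one of us is a knight" - this is FALSE (a lie) because no one is a knight.
- Uma (knave) says "Frank is a knight" - this is FALSE (a lie) because Frank is a knave.
- Alice (knave) says "Uma and I are different types" - this is FALSE (a lie) because Alice is a knave and Uma is a knave.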